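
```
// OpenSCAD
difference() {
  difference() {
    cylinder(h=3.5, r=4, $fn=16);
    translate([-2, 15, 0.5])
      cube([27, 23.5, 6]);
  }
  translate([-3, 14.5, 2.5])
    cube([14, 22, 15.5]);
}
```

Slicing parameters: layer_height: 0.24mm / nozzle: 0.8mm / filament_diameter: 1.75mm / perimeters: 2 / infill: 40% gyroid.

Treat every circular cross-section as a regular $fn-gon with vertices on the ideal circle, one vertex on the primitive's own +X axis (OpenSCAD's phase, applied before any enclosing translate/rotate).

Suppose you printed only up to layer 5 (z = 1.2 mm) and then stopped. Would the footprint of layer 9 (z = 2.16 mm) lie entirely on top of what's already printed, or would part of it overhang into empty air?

Compare the two slices. At z = 1.2: the r=4 cylinder contributes a regular 16-gon of circumradius 4 (area = (16/2)·4.000²·sin(360°/16) = 48.98 mm²); the 27×23.5 cube at (-2, 15) contributes its full rectangle (area 634.50 mm²); Subtracting the remaining from the first: starting from the r=4 cylinder (48.98 mm²), the 27×23.5 cube at (-2, 15) misses the remaining region (no effect) — area = 48.98 mm²; the cube at (-3, 14.5) does not reach this height (z outside [2.5, 18]); Subtracting the remaining from the first: none of the subtracted shapes is present at this height, so the result so far is unchanged — area = 48.98 mm². At z = 2.16: the r=4 cylinder gives a regular 16-gon of circumradius 4 (constant along its height) (area = (16/2)·4.000²·sin(360°/16) = 48.98 mm²); the 27×23.5 cube at (-2, 15) contributes its full rectangle (area 634.50 mm²); Taking the first minus the rest: starting from the r=4 cylinder (48.98 mm²), the 27×23.5 cube at (-2, 15) misses the remaining region (no effect) — area = 48.98 mm²; the cube at (-3, 14.5) does not reach this height (z outside [2.5, 18]); After the difference (first − rest): none of the subtracted shapes is present at this height, so the result so far is unchanged — area = 48.98 mm². Checking containment: the cross-section at z = 2.16 is a subset of the cross-section at z = 1.2.

entirely on top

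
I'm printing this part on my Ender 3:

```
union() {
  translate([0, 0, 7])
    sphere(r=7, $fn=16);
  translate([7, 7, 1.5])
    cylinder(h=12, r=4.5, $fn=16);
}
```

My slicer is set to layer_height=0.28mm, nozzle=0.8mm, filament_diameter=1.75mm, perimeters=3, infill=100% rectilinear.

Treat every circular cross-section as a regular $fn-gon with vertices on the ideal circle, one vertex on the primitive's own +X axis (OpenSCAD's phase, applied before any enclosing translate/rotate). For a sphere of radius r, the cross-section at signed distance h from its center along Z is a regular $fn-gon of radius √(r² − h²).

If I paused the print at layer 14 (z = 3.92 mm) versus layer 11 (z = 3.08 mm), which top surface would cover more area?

layer 14 (z = 3.92 mm)

Layer 14 (z = 3.92): the r=7 sphere slices to a regular 16-gon of circumradius 6.286 (√(r²−h²) with h=3.08 from center) (area = (16/2)·6.286²·sin(360°/16) = 120.97 mm²); the r=4.5 cylinder at (7, 7) contributes a regular 16-gon of circumradius 4.5 (area = (16/2)·4.500²·sin(360°/16) = 61.99 mm²); Taking the union: the regions partially overlap — summed areas 182.96 mm² minus the doubly-counted overlap 1.92 mm² gives 181.04 mm² — area = 181.04 mm². So its area = 181.04 mm². Layer 11 (z = 3.08): the r=7 sphere slices to a regular 16-gon of circumradius 5.799 (√(r²−h²) with h=3.92 from center) (area = (16/2)·5.799²·sin(360°/16) = 102.97 mm²); the cylinder at (7, 7): section is a regular 16-gon, circumradius r=4.5 (area = (16/2)·4.500²·sin(360°/16) = 61.99 mm²); Taking the union: the regions partially overlap — summed areas 164.96 mm² minus the doubly-counted overlap 0.40 mm² gives 164.56 mm² — area = 164.56 mm². So its area = 164.56 mm². Layer 14 is larger (181.04 vs 164.56 mm²).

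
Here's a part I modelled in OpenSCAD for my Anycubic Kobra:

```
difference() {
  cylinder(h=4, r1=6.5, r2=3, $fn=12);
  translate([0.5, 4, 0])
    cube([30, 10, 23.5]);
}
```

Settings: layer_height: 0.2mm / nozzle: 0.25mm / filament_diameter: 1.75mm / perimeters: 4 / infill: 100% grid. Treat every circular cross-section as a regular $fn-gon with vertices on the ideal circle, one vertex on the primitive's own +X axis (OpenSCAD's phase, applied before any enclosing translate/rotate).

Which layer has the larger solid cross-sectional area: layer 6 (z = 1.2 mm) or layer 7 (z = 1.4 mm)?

Layer 6 (z = 1.2): the cone (r1=6.5→r2=3) has section circumradius 5.450 here — a regular 12-gon (area = (12/2)·5.450²·sin(360°/12) = 89.11 mm²); the 30×10 cube at (0.5, 4) contributes its full rectangle (area 300.00 mm²); After the difference (first − rest): starting from the cone (89.11 mm²), the 30×10 cube at (0.5, 4) partially overlaps it — only the 2.52 mm² overlap (of its 300.00 mm²) is removed, clipping the outline — area = 86.58 mm². So its area = 86.58 mm². Layer 7 (z = 1.4): the cone: at t=0.350 of its height the radius interpolates to r₁+(r₂−r₁)t = 5.275, giving a regular 12-gon of that circumradius (area = (12/2)·5.275²·sin(360°/12) = 83.48 mm²); the cube at (0.5, 4) is present — its section is the full 30×10 rectangle (area 300.00 mm²); Taking the first minus the rest: starting from the cone (83.48 mm²), the 30×10 cube at (0.5, 4) partially overlaps it — only the 1.99 mm² overlap (of its 300.00 mm²) is removed, clipping the outline — area = 81.49 mm². So its area = 81.49 mm². Layer 6 is larger (86.58 vs 81.49 mm²).

layer 6 (z = 1.2 mm)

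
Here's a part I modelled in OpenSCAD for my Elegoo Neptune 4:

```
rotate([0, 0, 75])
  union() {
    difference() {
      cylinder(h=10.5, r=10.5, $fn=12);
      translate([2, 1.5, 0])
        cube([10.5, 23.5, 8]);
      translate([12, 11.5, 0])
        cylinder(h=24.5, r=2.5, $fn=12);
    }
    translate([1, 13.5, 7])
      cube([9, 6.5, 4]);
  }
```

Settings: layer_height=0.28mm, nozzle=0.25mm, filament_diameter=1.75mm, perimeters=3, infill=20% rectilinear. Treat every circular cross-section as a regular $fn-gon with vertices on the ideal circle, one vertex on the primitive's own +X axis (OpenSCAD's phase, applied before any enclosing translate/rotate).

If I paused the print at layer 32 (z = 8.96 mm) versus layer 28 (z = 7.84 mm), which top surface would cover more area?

layer 32 (z = 8.96 mm)

Layer 32 (z = 8.96): the cylinder: section is a regular 12-gon, circumradius r=10.5 (area = (12/2)·10.500²·sin(360°/12) = 330.75 mm²); the cube at (2, 1.5) is absent (z outside [0, 8]); the r=2.5 cylinder at (12, 11.5) gives a regular 12-gon of circumradius 2.5 (constant along its height) (area = (12/2)·2.500²·sin(360°/12) = 18.75 mm²); After the difference (first − rest): starting from the r=10.5 cylinder (330.75 mm²), the r=2.5 cylinder at (12, 11.5) misses the remaining region (no effect) — area = 330.75 mm²; the cube at (1, 13.5) (footprint 9×6.5) is included at this height (area 58.50 mm²); Combining (union): the 2 present regions are separate (no shared area or edge), so areas and boundary lengths simply add and each stays a separate island — area = 389.25 mm²; (whole slice rotated 75° about Z — lengths, areas and connectivity unchanged). So its area = 389.25 mm². Layer 28 (z = 7.84): the cylinder: section is a regular 12-gon, circumradius r=10.5 (area = (12/2)·10.500²·sin(360°/12) = 330.75 mm²); the 10.5×23.5 cube at (2, 1.5) contributes its full rectangle (area 246.75 mm²); the cylinder at (12, 11.5): section is a regular 12-gon, circumradius r=2.5 (area = (12/2)·2.500²·sin(360°/12) = 18.75 mm²); After the difference (first − rest): starting from the r=10.5 cylinder (330.75 mm²), the 10.5×23.5 cube at (2, 1.5) partially overlaps it — only the 49.77 mm² overlap (of its 246.75 mm²) is removed, clipping the outline; the r=2.5 cylinder at (12, 11.5) misses the remaining region (no effect) — area = 280.98 mm²; the 9×6.5 cube at (1, 13.5) contributes its full rectangle (area 58.50 mm²); Merging all regions: the 2 present regions are separate (no shared area or edge), so areas and boundary lengths simply add and each stays a separate island — area = 339.48 mm²; (whole slice rotated 75° about Z — lengths, areas and connectivity unchanged). So its area = 339.48 mm². Layer 32 is larger (389.25 vs 339.48 mm²).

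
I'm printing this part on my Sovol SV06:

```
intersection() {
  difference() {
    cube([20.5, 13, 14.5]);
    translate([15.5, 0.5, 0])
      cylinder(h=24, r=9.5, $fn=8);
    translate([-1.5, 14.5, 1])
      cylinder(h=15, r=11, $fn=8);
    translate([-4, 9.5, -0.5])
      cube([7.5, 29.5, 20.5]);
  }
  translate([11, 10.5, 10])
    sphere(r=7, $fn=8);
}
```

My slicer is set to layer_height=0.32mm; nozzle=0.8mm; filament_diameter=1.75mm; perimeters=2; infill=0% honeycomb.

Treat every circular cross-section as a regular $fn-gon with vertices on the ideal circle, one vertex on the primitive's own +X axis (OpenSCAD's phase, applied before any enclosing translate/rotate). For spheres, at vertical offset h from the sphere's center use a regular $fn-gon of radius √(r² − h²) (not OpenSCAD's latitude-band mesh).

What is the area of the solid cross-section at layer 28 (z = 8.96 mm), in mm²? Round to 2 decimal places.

47.20 mm²

At z = 8.96 mm: the cube is present — its section is the full 20.5×13 rectangle (area 266.50 mm²); the r=9.5 cylinder at (15.5, 0.5) gives a regular 8-gon of circumradius 9.5 (constant along its height) (area = (8/2)·9.500²·sin(360°/8) = 255.27 mm²); the r=11 cylinder at (-1.5, 14.5) gives a regular 8-gon of circumradius 11 (constant along its height) (area = (8/2)·11.000²·sin(360°/8) = 342.24 mm²); the cube at (-4, 9.5) (footprint 7.5×29.5) is included at this height (area 221.25 mm²); After the difference (first − rest): starting from the 20.5×13 cube (266.50 mm²), the r=9.5 cylinder at (15.5, 0.5) partially overlaps it — only the 113.34 mm² overlap (of its 255.27 mm²) is removed, clipping the outline; the r=11 cylinder at (-1.5, 14.5) partially overlaps it — only the 55.74 mm² overlap (of its 342.24 mm²) is removed, clipping the outline; the 7.5×29.5 cube at (-4, 9.5) misses the remaining region (no effect) — area = 97.42 mm²; the r=7 sphere at (11, 10.5) contributes a regular 8-gon of circumradius √(7²−1.04²) = 6.922 (area = (8/2)·6.922²·sin(360°/8) = 135.53 mm²); Taking the intersection: the r=7 sphere at (11, 10.5) partially overlaps that combined region; clipping to the common part keeps 47.20 mm² — area = 47.20 mm². Overall, the cross-section is a single solid region. Net area = 47.20 mm².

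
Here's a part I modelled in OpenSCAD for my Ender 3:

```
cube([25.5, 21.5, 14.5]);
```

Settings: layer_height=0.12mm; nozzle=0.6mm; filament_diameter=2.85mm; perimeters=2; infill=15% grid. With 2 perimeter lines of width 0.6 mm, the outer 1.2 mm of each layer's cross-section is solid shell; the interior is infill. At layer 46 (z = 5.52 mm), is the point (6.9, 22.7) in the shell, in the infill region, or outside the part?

At z = 5.52 mm: the 25.5×21.5 cube contributes its full rectangle. Overall, the cross-section is a single solid region. The nearest boundary edge runs (25.50, 21.50)→(0.00, 21.50); distance from the point to it = 1.20 mm. The point is not inside any of the regions above, so it lies outside the cross-section (1.20 mm from the nearest boundary).

outside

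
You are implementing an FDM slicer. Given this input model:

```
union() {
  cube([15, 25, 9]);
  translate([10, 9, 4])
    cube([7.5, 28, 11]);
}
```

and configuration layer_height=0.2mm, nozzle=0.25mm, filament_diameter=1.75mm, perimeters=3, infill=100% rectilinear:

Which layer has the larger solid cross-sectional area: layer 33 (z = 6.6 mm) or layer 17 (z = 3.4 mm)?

layer 33 (z = 6.6 mm)

Layer 33 (z = 6.6): the cube is present — its section is the full 15×25 rectangle (area 375.00 mm²); the cube at (10, 9) (footprint 7.5×28) is included at this height (area 210.00 mm²); Merging all regions: the regions partially overlap — summed areas 585.00 mm² minus the doubly-counted overlap 80.00 mm² gives 505.00 mm² — area = 505.00 mm². So its area = 505.00 mm². Layer 17 (z = 3.4): the cube is present — its section is the full 15×25 rectangle (area 375.00 mm²); the cube at (10, 9) is absent (z outside [4, 15]); Combining (union): only the 15×25 cube is present, so the union is just that shape — area = 375.00 mm². So its area = 375.00 mm². Layer 33 is larger (505.00 vs 375.00 mm²).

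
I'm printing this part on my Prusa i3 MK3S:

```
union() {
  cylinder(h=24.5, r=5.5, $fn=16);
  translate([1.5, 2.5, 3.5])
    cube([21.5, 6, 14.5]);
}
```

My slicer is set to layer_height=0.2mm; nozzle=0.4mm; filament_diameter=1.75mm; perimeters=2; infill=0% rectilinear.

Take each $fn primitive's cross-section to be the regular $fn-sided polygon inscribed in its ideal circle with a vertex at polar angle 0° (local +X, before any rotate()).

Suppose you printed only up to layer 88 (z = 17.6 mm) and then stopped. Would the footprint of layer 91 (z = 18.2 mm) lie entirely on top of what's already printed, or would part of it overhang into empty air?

entirely on top

Compare the two slices. At z = 17.6: the r=5.5 cylinder gives a regular 16-gon of circumradius 5.5 (constant along its height) (area = (16/2)·5.500²·sin(360°/16) = 92.61 mm²); the cube at (1.5, 2.5) (footprint 21.5×6) is included at this height (area 129.00 mm²); Combining (union): the regions partially overlap — summed areas 221.61 mm² minus the doubly-counted overlap 5.78 mm² gives 215.83 mm² — area = 215.83 mm². At z = 18.2: the r=5.5 cylinder gives a regular 16-gon of circumradius 5.5 (constant along its height) (area = (16/2)·5.500²·sin(360°/16) = 92.61 mm²); the cube at (1.5, 2.5) is not intersected at this z (z outside [3.5, 18]); Taking the union: only the r=5.5 cylinder is present, so the union is just that shape — area = 92.61 mm². Checking containment: the cross-section at z = 18.2 is a subset of the cross-section at z = 17.6.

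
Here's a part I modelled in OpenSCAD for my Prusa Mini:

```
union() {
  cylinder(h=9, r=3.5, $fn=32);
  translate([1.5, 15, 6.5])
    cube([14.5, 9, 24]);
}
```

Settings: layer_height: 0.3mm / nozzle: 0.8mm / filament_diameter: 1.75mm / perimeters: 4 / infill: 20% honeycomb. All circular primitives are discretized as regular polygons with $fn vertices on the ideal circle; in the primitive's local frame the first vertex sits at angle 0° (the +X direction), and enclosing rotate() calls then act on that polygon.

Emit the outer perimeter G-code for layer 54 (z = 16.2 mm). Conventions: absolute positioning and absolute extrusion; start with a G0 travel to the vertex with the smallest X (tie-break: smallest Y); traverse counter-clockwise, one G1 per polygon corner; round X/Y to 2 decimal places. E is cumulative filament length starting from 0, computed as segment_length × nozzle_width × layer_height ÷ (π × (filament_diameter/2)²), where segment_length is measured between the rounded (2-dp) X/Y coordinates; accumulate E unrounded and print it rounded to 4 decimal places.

At z = 16.2 mm: the cylinder is not intersected at this z (z outside [0, 9]); the cube at (1.5, 15) (footprint 14.5×9) is included at this height; Combining (union): only the 14.5×9 cube at (1.5, 15) is present, so the union is just that shape — 1 connected region. The outline is a single polygon with 4 vertices. Extrusion per mm of travel: 0.8 × 0.3 / (π × 0.875²) = 0.099780. Accumulating E over each segment gives final E = 4.6897.

G0 X1.50 Y15.00 Z16.20
G1 X16.00 Y15.00 E1.4468
G1 X16.00 Y24.00 E2.3448
G1 X1.50 Y24.00 E3.7917
G1 X1.50 Y15.00 E4.6897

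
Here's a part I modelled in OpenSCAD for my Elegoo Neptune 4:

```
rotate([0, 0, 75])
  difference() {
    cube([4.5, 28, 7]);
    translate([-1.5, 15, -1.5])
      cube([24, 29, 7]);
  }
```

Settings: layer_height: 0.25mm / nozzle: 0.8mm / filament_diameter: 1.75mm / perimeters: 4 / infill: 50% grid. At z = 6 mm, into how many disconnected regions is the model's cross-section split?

1

At z = 6 mm: the cube is present — its section is the full 4.5×28 rectangle; the cube at (-1.5, 15) does not reach this height (z outside [-1.5, 5.5]); After the difference (first − rest): none of the subtracted shapes is present at this height, so the 4.5×28 cube is unchanged — 1 connected region; (whole slice rotated 75° about Z — lengths, areas and connectivity unchanged). The result has 1 disconnected region.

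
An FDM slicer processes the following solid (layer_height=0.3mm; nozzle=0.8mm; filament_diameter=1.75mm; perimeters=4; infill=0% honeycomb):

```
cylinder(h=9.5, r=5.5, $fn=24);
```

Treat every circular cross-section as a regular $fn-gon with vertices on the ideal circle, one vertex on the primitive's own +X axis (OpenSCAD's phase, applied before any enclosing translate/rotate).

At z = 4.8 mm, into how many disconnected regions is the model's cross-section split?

1

At z = 4.8 mm: the cylinder: section is a regular 24-gon, circumradius r=5.5. The result has 1 disconnected region.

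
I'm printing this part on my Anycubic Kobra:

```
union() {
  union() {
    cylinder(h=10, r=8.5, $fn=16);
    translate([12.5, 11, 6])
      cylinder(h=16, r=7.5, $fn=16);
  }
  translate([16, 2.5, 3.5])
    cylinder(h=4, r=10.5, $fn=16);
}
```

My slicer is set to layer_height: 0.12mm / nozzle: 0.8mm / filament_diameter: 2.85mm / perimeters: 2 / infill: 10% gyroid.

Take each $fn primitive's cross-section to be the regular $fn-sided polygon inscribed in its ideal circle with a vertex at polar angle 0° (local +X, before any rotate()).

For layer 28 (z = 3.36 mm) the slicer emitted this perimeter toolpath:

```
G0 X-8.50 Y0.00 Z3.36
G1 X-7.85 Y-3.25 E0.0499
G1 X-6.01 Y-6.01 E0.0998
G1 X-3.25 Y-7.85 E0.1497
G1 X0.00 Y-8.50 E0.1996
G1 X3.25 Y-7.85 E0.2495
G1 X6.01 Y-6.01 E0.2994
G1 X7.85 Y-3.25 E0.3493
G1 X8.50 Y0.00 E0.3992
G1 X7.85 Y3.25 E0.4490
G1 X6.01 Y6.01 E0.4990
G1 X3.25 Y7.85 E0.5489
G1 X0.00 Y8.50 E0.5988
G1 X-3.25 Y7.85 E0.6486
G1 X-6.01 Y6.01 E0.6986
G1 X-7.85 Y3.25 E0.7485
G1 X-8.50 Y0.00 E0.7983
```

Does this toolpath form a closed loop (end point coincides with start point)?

Start point (G0): (-8.50, 0.00). End point (last G1): the path returns to the start — closed.

yes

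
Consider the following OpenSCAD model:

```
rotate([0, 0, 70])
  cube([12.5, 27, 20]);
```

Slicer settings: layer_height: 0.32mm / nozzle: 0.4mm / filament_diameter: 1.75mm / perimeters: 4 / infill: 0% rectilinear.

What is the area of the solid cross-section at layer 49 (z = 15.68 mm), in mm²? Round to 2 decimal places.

337.50 mm²

At z = 15.68 mm: the cube is present — its section is the full 12.5×27 rectangle (area 337.50 mm²); (whole slice rotated 70° about Z — lengths, areas and connectivity unchanged). Overall, the cross-section is a single solid region. Net area = 337.50 mm².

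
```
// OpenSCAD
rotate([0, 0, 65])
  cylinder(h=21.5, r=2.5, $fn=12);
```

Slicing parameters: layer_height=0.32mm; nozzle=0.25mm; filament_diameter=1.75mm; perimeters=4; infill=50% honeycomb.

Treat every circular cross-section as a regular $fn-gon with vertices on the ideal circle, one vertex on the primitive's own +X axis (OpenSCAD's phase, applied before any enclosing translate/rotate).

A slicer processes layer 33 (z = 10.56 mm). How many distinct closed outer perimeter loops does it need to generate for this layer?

At z = 10.56 mm: the r=2.5 cylinder contributes a regular 12-gon of circumradius 2.5; (rotated 65° about Z; rotation is an isometry so areas/perimeters/island counts are preserved). The result has 1 disconnected region.

1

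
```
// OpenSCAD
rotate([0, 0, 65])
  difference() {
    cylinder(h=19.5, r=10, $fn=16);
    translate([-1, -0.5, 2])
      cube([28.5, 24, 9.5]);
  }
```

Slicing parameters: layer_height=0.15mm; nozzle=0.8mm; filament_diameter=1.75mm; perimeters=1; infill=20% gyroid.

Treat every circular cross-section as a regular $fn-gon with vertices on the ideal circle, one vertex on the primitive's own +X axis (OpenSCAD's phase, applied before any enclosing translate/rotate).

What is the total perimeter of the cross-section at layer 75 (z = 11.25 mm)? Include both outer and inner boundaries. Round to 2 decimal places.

At z = 11.25 mm: the cylinder: section is a regular 16-gon, circumradius r=10 (perimeter = 2·16·10.000·sin(180°/16) = 62.43 mm); the 28.5×24 cube at (-1, -0.5) contributes its full rectangle (perimeter 105.00 mm); Taking the first minus the rest: starting from the r=10 cylinder, the 28.5×24 cube at (-1, -0.5) partially overlaps it — only the 91.91 mm² overlap (of its 684.00 mm²) is removed, clipping the outline — boundary = 66.49 mm; (rotated 65° about Z; rotation is an isometry so areas/perimeters/island counts are preserved). Overall, the cross-section is a single solid region. Total boundary length (outer) = 66.49 mm.

66.49 mm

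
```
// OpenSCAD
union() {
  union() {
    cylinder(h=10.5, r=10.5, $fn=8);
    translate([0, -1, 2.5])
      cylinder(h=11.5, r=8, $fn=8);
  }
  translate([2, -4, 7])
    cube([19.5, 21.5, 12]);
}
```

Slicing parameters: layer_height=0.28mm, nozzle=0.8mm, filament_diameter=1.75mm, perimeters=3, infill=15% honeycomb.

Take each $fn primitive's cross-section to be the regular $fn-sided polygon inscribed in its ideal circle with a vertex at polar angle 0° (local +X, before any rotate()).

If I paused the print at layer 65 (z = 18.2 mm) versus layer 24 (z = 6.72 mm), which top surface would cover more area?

layer 65 (z = 18.2 mm)

Layer 65 (z = 18.2): the cylinder is not intersected at this z (z outside [0, 10.5]); the cylinder at (0, -1) is not intersected at this z (z outside [2.5, 14]); Taking the union: nothing is present at this height; the 19.5×21.5 cube at (2, -4) contributes its full rectangle (area 419.25 mm²); Taking the union: only the 19.5×21.5 cube at (2, -4) is present, so the union is just that shape — area = 419.25 mm². So its area = 419.25 mm². Layer 24 (z = 6.72): the r=10.5 cylinder gives a regular 8-gon of circumradius 10.5 (constant along its height) (area = (8/2)·10.500²·sin(360°/8) = 311.83 mm²); the cylinder at (0, -1): section is a regular 8-gon, circumradius r=8 (area = (8/2)·8.000²·sin(360°/8) = 181.02 mm²); Taking the union: the r=8 cylinder at (0, -1) lies entirely inside the r=10.5 cylinder, so the union is just the r=10.5 cylinder — area = 311.83 mm²; the cube at (2, -4) does not reach this height (z outside [7, 19]); Combining (union): only that combined region is present, so the union is just that shape — area = 311.83 mm². So its area = 311.83 mm². Layer 65 is larger (419.25 vs 311.83 mm²).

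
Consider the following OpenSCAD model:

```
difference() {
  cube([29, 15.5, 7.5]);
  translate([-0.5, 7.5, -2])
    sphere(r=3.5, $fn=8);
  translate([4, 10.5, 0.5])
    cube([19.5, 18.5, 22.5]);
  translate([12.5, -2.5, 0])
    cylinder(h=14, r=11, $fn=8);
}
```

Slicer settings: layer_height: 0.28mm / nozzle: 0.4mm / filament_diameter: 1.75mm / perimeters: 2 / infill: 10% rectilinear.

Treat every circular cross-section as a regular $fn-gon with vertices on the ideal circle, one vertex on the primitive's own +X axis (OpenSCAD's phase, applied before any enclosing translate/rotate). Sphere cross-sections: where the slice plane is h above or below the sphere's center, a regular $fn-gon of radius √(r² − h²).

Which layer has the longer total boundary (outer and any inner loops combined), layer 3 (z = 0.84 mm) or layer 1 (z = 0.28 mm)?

Layer 3 (z = 0.84): the cube (footprint 29×15.5) is included at this height (perimeter 89.00 mm); the sphere at (-0.5, 7.5): section is a regular 8-gon, circumradius = √(r²−h²) = √(3.5²−2.84²) = 2.046 (perimeter = 2·8·2.046·sin(180°/8) = 12.52 mm); the 19.5×18.5 cube at (4, 10.5) contributes its full rectangle (perimeter 76.00 mm); the r=11 cylinder at (12.5, -2.5) gives a regular 8-gon of circumradius 11 (constant along its height) (perimeter = 2·8·11.000·sin(180°/8) = 67.35 mm); Subtracting the remaining from the first: starting from the 29×15.5 cube, the r=3.5 sphere at (-0.5, 7.5) partially overlaps it — only the 3.98 mm² overlap (of its 11.84 mm²) is removed, clipping the outline; the 19.5×18.5 cube at (4, 10.5) partially overlaps it — only the 97.50 mm² overlap (of its 360.75 mm²) is removed, clipping the outline; the r=11 cylinder at (12.5, -2.5) partially overlaps it — only the 118.71 mm² overlap (of its 342.24 mm²) is removed, clipping the outline — boundary = 108.84 mm. So its perimeter = 108.84 mm. Layer 1 (z = 0.28): the 29×15.5 cube contributes its full rectangle (perimeter 89.00 mm); the r=3.5 sphere at (-0.5, 7.5) contributes a regular 8-gon of circumradius √(3.5²−2.28²) = 2.655 (perimeter = 2·8·2.655·sin(180°/8) = 16.26 mm); the cube at (4, 10.5) is not intersected at this z (z outside [0.5, 23]); the cylinder at (12.5, -2.5): section is a regular 8-gon, circumradius r=11 (perimeter = 2·8·11.000·sin(180°/8) = 67.35 mm); After the difference (first − rest): starting from the 29×15.5 cube, the r=3.5 sphere at (-0.5, 7.5) partially overlaps it — only the 7.42 mm² overlap (of its 19.94 mm²) is removed, clipping the outline; the r=11 cylinder at (12.5, -2.5) partially overlaps it — only the 118.71 mm² overlap (of its 342.24 mm²) is removed, clipping the outline — boundary = 99.49 mm. So its perimeter = 99.49 mm. Layer 3 is larger (108.84 vs 99.49 mm).

layer 3 (z = 0.84 mm)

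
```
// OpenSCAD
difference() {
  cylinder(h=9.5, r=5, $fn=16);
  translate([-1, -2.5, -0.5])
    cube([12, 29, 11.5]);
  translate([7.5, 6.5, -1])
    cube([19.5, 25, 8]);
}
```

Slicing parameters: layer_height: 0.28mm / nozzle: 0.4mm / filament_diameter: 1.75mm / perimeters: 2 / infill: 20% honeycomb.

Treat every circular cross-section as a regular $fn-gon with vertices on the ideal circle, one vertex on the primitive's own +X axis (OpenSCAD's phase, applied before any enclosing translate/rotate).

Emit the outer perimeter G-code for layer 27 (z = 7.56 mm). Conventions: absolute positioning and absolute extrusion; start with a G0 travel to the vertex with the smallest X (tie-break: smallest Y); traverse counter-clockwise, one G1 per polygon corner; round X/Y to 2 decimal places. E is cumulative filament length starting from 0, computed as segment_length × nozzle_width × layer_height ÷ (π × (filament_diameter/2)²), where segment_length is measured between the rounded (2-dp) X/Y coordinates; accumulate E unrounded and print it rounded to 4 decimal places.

At z = 7.56 mm: the r=5 cylinder gives a regular 16-gon of circumradius 5 (constant along its height); the cube at (-1, -2.5) (footprint 12×29) is included at this height; the cube at (7.5, 6.5) is absent (z outside [-1, 7]); After the difference (first − rest): starting from the r=5 cylinder, the 12×29 cube at (-1, -2.5) partially overlaps it — only the 38.33 mm² overlap (of its 348.00 mm²) is removed, clipping the outline — 1 connected region. The outline is a single polygon with 13 vertices. Extrusion per mm of travel: 0.4 × 0.28 / (π × 0.875²) = 0.046564. Accumulating E over each segment gives final E = 1.5027.

G0 X-5.00 Y0.00 Z7.56
G1 X-4.62 Y-1.91 E0.0907
G1 X-3.54 Y-3.54 E0.1817
G1 X-1.91 Y-4.62 E0.2728
G1 X0.00 Y-5.00 E0.3635
G1 X1.91 Y-4.62 E0.4541
G1 X3.54 Y-3.54 E0.5452
G1 X4.23 Y-2.50 E0.6033
G1 X-1.00 Y-2.50 E0.8468
G1 X-1.00 Y4.80 E1.1868
G1 X-1.91 Y4.62 E1.2299
G1 X-3.54 Y3.54 E1.3210
G1 X-4.62 Y1.91 E1.4120
G1 X-5.00 Y0.00 E1.5027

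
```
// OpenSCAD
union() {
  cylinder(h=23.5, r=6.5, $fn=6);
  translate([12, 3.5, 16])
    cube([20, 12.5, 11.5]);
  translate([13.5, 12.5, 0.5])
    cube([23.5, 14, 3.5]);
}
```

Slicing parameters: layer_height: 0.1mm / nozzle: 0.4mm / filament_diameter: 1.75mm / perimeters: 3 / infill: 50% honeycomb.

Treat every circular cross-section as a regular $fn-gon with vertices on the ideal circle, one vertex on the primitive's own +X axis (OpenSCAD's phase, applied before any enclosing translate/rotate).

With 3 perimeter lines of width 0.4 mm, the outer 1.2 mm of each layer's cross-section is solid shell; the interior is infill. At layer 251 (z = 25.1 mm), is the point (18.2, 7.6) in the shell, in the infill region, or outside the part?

infill

At z = 25.1 mm: the cylinder is not intersected at this z (z outside [0, 23.5]); the 20×12.5 cube at (12, 3.5) contributes its full rectangle; the cube at (13.5, 12.5) is absent (z outside [0.5, 4]); Merging all regions: only the 20×12.5 cube at (12, 3.5) is present, so the union is just that shape — 1 connected region. Overall, the cross-section is a single solid region. The nearest boundary edge runs (12.00, 3.50)→(32.00, 3.50); distance from the point to it = 4.10 mm. The point is inside the cross-section and 4.10 mm from the nearest boundary — more than the 1.2 mm shell width (3 × 0.4), so it's in the infill interior.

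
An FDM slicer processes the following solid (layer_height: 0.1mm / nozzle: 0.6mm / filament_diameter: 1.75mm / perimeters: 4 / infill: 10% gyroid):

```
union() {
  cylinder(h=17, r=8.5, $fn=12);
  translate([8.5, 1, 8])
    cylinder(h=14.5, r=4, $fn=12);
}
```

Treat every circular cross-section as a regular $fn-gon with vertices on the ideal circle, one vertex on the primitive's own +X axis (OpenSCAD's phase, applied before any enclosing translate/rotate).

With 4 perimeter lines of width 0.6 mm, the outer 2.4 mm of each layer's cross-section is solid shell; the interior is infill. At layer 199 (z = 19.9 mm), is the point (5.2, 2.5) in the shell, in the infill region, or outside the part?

At z = 19.9 mm: the cylinder is absent (z outside [0, 17]); the r=4 cylinder at (8.5, 1) contributes a regular 12-gon of circumradius 4; Taking the union: only the r=4 cylinder at (8.5, 1) is present, so the union is just that shape — 1 connected region. Overall, the cross-section is a single solid region. The nearest boundary edge runs (5.04, 3.00)→(4.50, 1.00); distance from the point to it = 0.29 mm. The point is inside the cross-section, 0.29 mm from the nearest boundary — within the 2.4 mm shell band (4 × 0.6).

shell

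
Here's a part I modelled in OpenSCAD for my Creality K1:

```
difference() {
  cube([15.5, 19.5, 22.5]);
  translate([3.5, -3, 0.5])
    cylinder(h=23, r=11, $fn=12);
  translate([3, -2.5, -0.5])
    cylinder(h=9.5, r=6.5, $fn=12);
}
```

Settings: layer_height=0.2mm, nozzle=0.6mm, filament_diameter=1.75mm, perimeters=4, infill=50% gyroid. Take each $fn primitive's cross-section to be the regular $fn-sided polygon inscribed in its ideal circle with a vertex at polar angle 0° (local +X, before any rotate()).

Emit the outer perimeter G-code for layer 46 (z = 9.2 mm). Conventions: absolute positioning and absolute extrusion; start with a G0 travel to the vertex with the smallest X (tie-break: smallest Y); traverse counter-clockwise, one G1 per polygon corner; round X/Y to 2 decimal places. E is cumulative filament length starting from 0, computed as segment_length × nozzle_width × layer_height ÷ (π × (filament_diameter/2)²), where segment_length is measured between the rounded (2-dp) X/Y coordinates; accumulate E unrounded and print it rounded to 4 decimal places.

G0 X0.00 Y7.06 Z9.20
G1 X3.50 Y8.00 E0.1808
G1 X9.00 Y6.53 E0.4648
G1 X13.03 Y2.50 E0.7492
G1 X13.70 Y0.00 E0.8783
G1 X15.50 Y0.00 E0.9681
G1 X15.50 Y19.50 E1.9410
G1 X0.00 Y19.50 E2.7143
G1 X0.00 Y7.06 E3.3349

At z = 9.2 mm: the cube is present — its section is the full 15.5×19.5 rectangle; the r=11 cylinder at (3.5, -3) gives a regular 12-gon of circumradius 11 (constant along its height); the cylinder at (3, -2.5) does not reach this height (z outside [-0.5, 9]); Subtracting the remaining from the first: starting from the 15.5×19.5 cube, the r=11 cylinder at (3.5, -3) partially overlaps it — only the 85.31 mm² overlap (of its 363.00 mm²) is removed, clipping the outline — 1 connected region. The outline is a single polygon with 8 vertices. Extrusion per mm of travel: 0.6 × 0.2 / (π × 0.875²) = 0.049890. Accumulating E over each segment gives final E = 3.3349.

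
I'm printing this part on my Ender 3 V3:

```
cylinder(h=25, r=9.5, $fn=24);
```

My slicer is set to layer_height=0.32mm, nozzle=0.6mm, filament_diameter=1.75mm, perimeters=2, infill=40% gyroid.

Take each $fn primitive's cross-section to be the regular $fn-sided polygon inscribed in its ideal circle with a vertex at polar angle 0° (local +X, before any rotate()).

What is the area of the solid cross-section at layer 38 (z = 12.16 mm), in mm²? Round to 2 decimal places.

280.30 mm²

At z = 12.16 mm: the cylinder: section is a regular 24-gon, circumradius r=9.5 (area = (24/2)·9.500²·sin(360°/24) = 280.30 mm²). Overall, the cross-section is a single solid region. Net area = 280.30 mm².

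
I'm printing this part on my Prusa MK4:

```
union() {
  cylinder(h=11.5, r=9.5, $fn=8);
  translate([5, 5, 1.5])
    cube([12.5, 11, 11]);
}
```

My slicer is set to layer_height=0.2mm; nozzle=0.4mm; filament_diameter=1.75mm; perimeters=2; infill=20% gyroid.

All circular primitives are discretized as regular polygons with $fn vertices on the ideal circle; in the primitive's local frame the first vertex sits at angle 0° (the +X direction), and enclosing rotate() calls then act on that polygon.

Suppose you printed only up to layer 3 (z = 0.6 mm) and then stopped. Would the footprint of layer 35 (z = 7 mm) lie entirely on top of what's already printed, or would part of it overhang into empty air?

Compare the two slices. At z = 0.6: the cylinder: section is a regular 8-gon, circumradius r=9.5 (area = (8/2)·9.500²·sin(360°/8) = 255.27 mm²); the cube at (5, 5) is absent (z outside [1.5, 12.5]); Taking the union: only the r=9.5 cylinder is present, so the union is just that shape — area = 255.27 mm². At z = 7: the r=9.5 cylinder contributes a regular 8-gon of circumradius 9.5 (area = (8/2)·9.500²·sin(360°/8) = 255.27 mm²); the cube at (5, 5) is present — its section is the full 12.5×11 rectangle (area 137.50 mm²); Merging all regions: the regions partially overlap — summed areas 392.77 mm² minus the doubly-counted overlap 4.17 mm² gives 388.59 mm² — area = 388.59 mm². Checking containment: at z = 7 the cross-section extends beyond the z = 0.6 cross-section by about 133.33 mm².

part overhangs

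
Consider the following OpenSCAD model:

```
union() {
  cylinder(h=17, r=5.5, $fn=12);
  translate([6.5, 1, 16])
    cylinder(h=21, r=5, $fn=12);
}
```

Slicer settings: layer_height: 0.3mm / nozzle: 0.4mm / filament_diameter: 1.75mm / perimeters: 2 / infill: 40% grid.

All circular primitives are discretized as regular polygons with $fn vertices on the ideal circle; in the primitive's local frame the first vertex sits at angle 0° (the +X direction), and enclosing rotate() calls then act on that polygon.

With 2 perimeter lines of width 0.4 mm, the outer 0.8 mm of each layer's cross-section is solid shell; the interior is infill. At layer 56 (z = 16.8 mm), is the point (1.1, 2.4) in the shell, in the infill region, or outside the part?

infill

At z = 16.8 mm: the r=5.5 cylinder gives a regular 12-gon of circumradius 5.5 (constant along its height); the r=5 cylinder at (6.5, 1) contributes a regular 12-gon of circumradius 5; Taking the union: the regions partially overlap (shared area 20.14 mm²), so overlapping operands fuse into one piece — 1 connected region. Overall, the cross-section is a single solid region. The nearest boundary edge runs (0.00, 5.50)→(2.75, 4.76); distance from the point to it = 2.71 mm. The point is inside the cross-section and 2.71 mm from the nearest boundary — more than the 0.8 mm shell width (2 × 0.4), so it's in the infill interior.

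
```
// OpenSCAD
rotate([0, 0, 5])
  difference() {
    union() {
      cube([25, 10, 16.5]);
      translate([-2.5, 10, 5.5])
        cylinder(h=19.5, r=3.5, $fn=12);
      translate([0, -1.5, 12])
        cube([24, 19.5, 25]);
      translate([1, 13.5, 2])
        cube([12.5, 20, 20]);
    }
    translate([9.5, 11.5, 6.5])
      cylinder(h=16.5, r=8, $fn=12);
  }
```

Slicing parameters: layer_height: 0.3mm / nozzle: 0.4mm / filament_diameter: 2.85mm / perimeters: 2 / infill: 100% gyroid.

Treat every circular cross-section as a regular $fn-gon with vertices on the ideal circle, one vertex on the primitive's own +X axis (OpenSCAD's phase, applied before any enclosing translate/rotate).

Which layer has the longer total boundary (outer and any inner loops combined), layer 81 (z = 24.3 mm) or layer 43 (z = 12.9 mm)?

Layer 81 (z = 24.3): the cube does not reach this height (z outside [0, 16.5]); the r=3.5 cylinder at (-2.5, 10) gives a regular 12-gon of circumradius 3.5 (constant along its height) (perimeter = 2·12·3.500·sin(180°/12) = 21.74 mm); the cube at (0, -1.5) (footprint 24×19.5) is included at this height (perimeter 87.00 mm); the cube at (1, 13.5) does not reach this height (z outside [2, 22]); Merging all regions: the regions partially overlap (shared area 2.96 mm²), so the edge portions inside another operand are dropped and the merged outline is re-measured after clipping — boundary = 99.05 mm; the cylinder at (9.5, 11.5) is absent (z outside [6.5, 23]); Subtracting the remaining from the first: none of the subtracted shapes is present at this height, so that combined region is unchanged — boundary = 99.05 mm; (rotated 5° about Z; rotation is an isometry so areas/perimeters/island counts are preserved). So its perimeter = 99.05 mm. Layer 43 (z = 12.9): the 25×10 cube contributes its full rectangle (perimeter 70.00 mm); the r=3.5 cylinder at (-2.5, 10) gives a regular 12-gon of circumradius 3.5 (constant along its height) (perimeter = 2·12·3.500·sin(180°/12) = 21.74 mm); the cube at (0, -1.5) (footprint 24×19.5) is included at this height (perimeter 87.00 mm); the cube at (1, 13.5) (footprint 12.5×20) is included at this height (perimeter 65.00 mm); Combining (union): the regions partially overlap (shared area 299.21 mm²), so the edge portions inside another operand are dropped and the merged outline is re-measured after clipping — boundary = 132.05 mm; the cylinder at (9.5, 11.5): section is a regular 12-gon, circumradius r=8 (perimeter = 2·12·8.000·sin(180°/12) = 49.69 mm); After the difference (first − rest): starting from that combined region, the r=8 cylinder at (9.5, 11.5) partially overlaps it — only the 191.91 mm² overlap (of its 192.00 mm²) is removed, clipping the outline — boundary = 180.28 mm; (whole slice rotated 5° about Z — lengths, areas and connectivity unchanged). So its perimeter = 180.28 mm. Layer 43 is larger (180.28 vs 99.05 mm).

layer 43 (z = 12.9 mm)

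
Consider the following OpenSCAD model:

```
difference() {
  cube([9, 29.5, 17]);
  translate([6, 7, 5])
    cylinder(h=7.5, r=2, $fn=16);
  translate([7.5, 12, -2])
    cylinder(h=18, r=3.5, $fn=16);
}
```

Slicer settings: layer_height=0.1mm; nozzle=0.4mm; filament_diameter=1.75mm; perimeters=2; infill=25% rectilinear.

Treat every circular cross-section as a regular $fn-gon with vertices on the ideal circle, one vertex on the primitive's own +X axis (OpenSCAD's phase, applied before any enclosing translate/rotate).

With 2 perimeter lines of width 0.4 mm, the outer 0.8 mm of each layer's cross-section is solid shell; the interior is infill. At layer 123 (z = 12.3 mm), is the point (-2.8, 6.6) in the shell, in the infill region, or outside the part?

At z = 12.3 mm: the cube (footprint 9×29.5) is included at this height; the cylinder at (6, 7): section is a regular 16-gon, circumradius r=2; the r=3.5 cylinder at (7.5, 12) contributes a regular 16-gon of circumradius 3.5; After the difference (first − rest): starting from the 9×29.5 cube, the r=2 cylinder at (6, 7) lies wholly inside it (removes its full 12.25 mm² and its 12.49 mm outline becomes a hole wall); the r=3.5 cylinder at (7.5, 12) partially overlaps it — only the 28.59 mm² overlap (of its 37.50 mm²) is removed, clipping the outline — 1 connected region. Overall, the cross-section is a single solid region. The nearest boundary edge runs (0.00, 0.00)→(0.00, 29.50); distance from the point to it = 2.80 mm. The point is not inside any of the regions above, so it lies outside the cross-section (2.80 mm from the nearest boundary).

outside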